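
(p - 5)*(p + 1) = p^2 - 4*p - 5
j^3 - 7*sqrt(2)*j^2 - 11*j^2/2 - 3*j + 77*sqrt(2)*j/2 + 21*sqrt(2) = (j - 6)*(j + 1/2)*(j - 7*sqrt(2))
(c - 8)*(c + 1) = c^2 - 7*c - 8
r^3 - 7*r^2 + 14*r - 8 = (r - 4)*(r - 2)*(r - 1)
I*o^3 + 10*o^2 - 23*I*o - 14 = (o - 7*I)*(o - 2*I)*(I*o + 1)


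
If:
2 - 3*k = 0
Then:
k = 2/3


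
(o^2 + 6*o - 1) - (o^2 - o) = 7*o - 1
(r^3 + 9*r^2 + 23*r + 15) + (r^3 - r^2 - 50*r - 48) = 2*r^3 + 8*r^2 - 27*r - 33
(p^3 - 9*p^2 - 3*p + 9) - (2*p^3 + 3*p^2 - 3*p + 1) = -p^3 - 12*p^2 + 8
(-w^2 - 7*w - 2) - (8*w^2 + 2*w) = -9*w^2 - 9*w - 2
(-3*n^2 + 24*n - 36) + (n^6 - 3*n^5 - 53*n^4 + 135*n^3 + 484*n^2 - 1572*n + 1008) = n^6 - 3*n^5 - 53*n^4 + 135*n^3 + 481*n^2 - 1548*n + 972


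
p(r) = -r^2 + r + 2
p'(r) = 1 - 2*r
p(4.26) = -11.89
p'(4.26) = -7.52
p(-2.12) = -4.61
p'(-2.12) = 5.24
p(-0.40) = 1.44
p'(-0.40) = 1.80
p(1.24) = 1.70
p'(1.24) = -1.48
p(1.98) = 0.06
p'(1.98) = -2.96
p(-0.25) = 1.69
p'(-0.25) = 1.50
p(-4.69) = -24.69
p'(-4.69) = 10.38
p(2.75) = -2.81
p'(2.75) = -4.50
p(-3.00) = -10.00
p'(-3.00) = 7.00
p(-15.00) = -238.00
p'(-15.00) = 31.00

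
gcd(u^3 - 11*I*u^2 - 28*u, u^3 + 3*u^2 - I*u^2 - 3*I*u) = u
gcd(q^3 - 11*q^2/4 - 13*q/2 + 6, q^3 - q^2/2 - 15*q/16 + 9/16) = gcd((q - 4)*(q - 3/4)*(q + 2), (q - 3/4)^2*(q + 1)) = q - 3/4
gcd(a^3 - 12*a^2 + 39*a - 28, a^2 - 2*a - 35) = a - 7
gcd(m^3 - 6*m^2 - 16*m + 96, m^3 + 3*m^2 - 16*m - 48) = m^2 - 16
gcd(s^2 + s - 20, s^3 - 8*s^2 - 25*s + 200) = s + 5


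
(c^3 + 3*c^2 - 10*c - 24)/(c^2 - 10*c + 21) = (c^2 + 6*c + 8)/(c - 7)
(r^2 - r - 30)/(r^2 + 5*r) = (r - 6)/r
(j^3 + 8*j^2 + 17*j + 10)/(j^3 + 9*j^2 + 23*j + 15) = (j + 2)/(j + 3)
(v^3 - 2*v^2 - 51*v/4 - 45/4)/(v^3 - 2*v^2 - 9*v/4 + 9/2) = (2*v^2 - 7*v - 15)/(2*v^2 - 7*v + 6)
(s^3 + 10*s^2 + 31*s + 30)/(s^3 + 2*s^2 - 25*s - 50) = (s + 3)/(s - 5)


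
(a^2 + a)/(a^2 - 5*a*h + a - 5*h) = a/(a - 5*h)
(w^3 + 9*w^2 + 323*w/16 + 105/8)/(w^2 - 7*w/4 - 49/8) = (4*w^2 + 29*w + 30)/(2*(2*w - 7))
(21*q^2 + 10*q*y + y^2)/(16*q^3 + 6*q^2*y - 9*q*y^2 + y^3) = (21*q^2 + 10*q*y + y^2)/(16*q^3 + 6*q^2*y - 9*q*y^2 + y^3)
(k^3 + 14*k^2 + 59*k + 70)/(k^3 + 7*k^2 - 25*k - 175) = (k + 2)/(k - 5)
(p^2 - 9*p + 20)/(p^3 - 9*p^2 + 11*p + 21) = (p^2 - 9*p + 20)/(p^3 - 9*p^2 + 11*p + 21)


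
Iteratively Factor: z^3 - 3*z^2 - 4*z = (z + 1)*(z^2 - 4*z) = (z - 4)*(z + 1)*(z)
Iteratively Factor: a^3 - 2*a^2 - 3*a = (a - 3)*(a^2 + a) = a*(a - 3)*(a + 1)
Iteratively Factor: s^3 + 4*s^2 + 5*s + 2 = (s + 1)*(s^2 + 3*s + 2) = (s + 1)*(s + 2)*(s + 1)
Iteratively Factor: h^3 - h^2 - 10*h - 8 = (h + 2)*(h^2 - 3*h - 4) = (h - 4)*(h + 2)*(h + 1)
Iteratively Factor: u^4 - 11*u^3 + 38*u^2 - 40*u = (u - 5)*(u^3 - 6*u^2 + 8*u) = (u - 5)*(u - 2)*(u^2 - 4*u) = u*(u - 5)*(u - 2)*(u - 4)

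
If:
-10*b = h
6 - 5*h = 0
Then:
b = -3/25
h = 6/5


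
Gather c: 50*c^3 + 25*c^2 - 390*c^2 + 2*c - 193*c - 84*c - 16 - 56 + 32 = 50*c^3 - 365*c^2 - 275*c - 40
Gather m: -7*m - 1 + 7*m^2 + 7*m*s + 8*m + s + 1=7*m^2 + m*(7*s + 1) + s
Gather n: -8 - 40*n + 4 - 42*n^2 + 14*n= -42*n^2 - 26*n - 4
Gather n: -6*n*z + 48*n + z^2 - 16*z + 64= n*(48 - 6*z) + z^2 - 16*z + 64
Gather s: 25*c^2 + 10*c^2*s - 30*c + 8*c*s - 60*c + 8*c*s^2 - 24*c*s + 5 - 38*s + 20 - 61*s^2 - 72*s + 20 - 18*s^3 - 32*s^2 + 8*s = 25*c^2 - 90*c - 18*s^3 + s^2*(8*c - 93) + s*(10*c^2 - 16*c - 102) + 45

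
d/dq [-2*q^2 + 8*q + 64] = 8 - 4*q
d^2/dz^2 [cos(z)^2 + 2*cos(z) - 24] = -2*cos(z) - 2*cos(2*z)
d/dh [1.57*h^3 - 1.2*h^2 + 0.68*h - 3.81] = 4.71*h^2 - 2.4*h + 0.68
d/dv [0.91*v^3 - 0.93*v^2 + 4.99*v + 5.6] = 2.73*v^2 - 1.86*v + 4.99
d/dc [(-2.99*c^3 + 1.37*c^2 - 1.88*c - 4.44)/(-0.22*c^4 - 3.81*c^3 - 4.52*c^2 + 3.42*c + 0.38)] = (-0.6578*c^6 + 0.602800000000002*c^5 + 17.4937*c^4 - 38.6844*c^3 - 57.97*c^2 - 39.0964*c + 14.4704)/(0.0484*c^8 + 1.6764*c^7 + 16.5049*c^6 + 32.9376*c^5 - 5.79720000000001*c^4 - 33.8124*c^3 + 8.2612*c^2 + 2.5992*c + 0.1444)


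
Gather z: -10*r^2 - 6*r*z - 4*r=-10*r^2 - 6*r*z - 4*r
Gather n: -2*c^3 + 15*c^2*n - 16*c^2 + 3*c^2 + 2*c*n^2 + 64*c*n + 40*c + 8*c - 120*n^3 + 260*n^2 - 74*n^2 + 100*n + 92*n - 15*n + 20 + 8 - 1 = -2*c^3 - 13*c^2 + 48*c - 120*n^3 + n^2*(2*c + 186) + n*(15*c^2 + 64*c + 177) + 27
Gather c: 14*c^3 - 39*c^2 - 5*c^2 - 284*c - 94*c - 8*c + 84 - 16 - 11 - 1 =14*c^3 - 44*c^2 - 386*c + 56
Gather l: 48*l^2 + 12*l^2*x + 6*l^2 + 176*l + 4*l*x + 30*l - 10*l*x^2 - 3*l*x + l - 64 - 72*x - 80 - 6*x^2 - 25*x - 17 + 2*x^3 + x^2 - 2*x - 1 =l^2*(12*x + 54) + l*(-10*x^2 + x + 207) + 2*x^3 - 5*x^2 - 99*x - 162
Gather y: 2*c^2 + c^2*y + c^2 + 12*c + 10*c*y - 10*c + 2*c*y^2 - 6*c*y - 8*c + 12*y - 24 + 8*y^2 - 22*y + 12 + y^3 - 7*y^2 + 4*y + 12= 3*c^2 - 6*c + y^3 + y^2*(2*c + 1) + y*(c^2 + 4*c - 6)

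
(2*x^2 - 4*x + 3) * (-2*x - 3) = -4*x^3 + 2*x^2 + 6*x - 9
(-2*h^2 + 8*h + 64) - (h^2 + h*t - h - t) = -3*h^2 - h*t + 9*h + t + 64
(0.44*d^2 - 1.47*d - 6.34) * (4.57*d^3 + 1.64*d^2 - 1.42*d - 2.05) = 2.0108*d^5 - 5.9963*d^4 - 32.0094*d^3 - 9.2122*d^2 + 12.0163*d + 12.997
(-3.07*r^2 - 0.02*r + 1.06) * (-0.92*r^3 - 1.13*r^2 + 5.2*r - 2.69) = 2.8244*r^5 + 3.4875*r^4 - 16.9166*r^3 + 6.9565*r^2 + 5.5658*r - 2.8514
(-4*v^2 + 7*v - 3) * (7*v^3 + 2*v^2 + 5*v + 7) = -28*v^5 + 41*v^4 - 27*v^3 + v^2 + 34*v - 21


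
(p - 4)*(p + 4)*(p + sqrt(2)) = p^3 + sqrt(2)*p^2 - 16*p - 16*sqrt(2)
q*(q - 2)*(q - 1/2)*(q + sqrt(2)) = q^4 - 5*q^3/2 + sqrt(2)*q^3 - 5*sqrt(2)*q^2/2 + q^2 + sqrt(2)*q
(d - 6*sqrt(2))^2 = d^2 - 12*sqrt(2)*d + 72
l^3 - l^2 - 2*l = l*(l - 2)*(l + 1)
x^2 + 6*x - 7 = (x - 1)*(x + 7)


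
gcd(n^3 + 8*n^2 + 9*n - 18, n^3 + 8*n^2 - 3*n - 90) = n + 6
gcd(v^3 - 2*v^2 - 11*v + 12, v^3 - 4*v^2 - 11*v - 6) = 1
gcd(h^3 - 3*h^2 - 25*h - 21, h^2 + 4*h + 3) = h^2 + 4*h + 3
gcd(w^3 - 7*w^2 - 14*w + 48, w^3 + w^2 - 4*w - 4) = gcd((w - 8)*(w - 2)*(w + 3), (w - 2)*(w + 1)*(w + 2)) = w - 2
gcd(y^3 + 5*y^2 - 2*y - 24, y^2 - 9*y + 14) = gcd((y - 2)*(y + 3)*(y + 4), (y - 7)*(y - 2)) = y - 2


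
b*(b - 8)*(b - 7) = b^3 - 15*b^2 + 56*b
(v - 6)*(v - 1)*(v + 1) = v^3 - 6*v^2 - v + 6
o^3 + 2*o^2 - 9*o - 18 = (o - 3)*(o + 2)*(o + 3)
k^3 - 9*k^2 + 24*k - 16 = (k - 4)^2*(k - 1)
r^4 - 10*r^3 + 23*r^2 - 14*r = r*(r - 7)*(r - 2)*(r - 1)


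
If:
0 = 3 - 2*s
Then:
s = 3/2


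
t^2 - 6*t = t*(t - 6)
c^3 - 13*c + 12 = (c - 3)*(c - 1)*(c + 4)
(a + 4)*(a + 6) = a^2 + 10*a + 24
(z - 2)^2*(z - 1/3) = z^3 - 13*z^2/3 + 16*z/3 - 4/3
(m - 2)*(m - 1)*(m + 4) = m^3 + m^2 - 10*m + 8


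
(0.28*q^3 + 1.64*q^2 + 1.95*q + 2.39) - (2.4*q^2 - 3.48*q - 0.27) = 0.28*q^3 - 0.76*q^2 + 5.43*q + 2.66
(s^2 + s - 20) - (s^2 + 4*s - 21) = 1 - 3*s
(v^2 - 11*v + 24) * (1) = v^2 - 11*v + 24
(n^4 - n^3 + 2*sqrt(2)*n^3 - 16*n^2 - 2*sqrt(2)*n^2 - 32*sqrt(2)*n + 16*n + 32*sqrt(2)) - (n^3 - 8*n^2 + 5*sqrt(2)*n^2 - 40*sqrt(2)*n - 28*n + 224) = n^4 - 2*n^3 + 2*sqrt(2)*n^3 - 7*sqrt(2)*n^2 - 8*n^2 + 8*sqrt(2)*n + 44*n - 224 + 32*sqrt(2)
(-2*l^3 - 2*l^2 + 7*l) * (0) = 0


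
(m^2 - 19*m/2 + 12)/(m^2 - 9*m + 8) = (m - 3/2)/(m - 1)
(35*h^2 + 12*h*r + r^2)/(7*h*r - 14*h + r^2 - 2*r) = (5*h + r)/(r - 2)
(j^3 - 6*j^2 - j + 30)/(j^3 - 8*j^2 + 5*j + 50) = (j - 3)/(j - 5)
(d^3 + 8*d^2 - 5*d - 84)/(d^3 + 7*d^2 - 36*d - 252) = (d^2 + d - 12)/(d^2 - 36)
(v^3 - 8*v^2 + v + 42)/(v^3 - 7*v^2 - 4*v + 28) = (v - 3)/(v - 2)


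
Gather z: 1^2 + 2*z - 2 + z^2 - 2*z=z^2 - 1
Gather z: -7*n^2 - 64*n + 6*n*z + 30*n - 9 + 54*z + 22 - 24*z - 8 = -7*n^2 - 34*n + z*(6*n + 30) + 5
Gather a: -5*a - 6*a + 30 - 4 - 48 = -11*a - 22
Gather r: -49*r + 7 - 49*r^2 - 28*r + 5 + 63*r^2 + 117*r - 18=14*r^2 + 40*r - 6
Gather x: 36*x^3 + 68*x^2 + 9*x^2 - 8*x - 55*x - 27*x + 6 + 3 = 36*x^3 + 77*x^2 - 90*x + 9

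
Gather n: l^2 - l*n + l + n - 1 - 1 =l^2 + l + n*(1 - l) - 2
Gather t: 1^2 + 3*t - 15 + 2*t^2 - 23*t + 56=2*t^2 - 20*t + 42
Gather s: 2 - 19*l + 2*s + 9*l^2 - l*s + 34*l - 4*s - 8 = 9*l^2 + 15*l + s*(-l - 2) - 6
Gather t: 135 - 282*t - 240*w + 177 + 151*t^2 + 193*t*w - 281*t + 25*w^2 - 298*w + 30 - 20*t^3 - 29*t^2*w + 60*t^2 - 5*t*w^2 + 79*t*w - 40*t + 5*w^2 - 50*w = -20*t^3 + t^2*(211 - 29*w) + t*(-5*w^2 + 272*w - 603) + 30*w^2 - 588*w + 342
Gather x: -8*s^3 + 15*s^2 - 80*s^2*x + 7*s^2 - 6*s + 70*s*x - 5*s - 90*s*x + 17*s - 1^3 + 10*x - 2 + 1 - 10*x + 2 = -8*s^3 + 22*s^2 + 6*s + x*(-80*s^2 - 20*s)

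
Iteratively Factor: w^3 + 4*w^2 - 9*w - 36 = (w - 3)*(w^2 + 7*w + 12) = (w - 3)*(w + 4)*(w + 3)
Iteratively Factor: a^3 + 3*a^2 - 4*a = (a)*(a^2 + 3*a - 4) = a*(a - 1)*(a + 4)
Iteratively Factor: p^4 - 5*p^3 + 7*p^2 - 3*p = (p - 3)*(p^3 - 2*p^2 + p) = (p - 3)*(p - 1)*(p^2 - p) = p*(p - 3)*(p - 1)*(p - 1)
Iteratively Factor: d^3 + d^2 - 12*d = (d + 4)*(d^2 - 3*d) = (d - 3)*(d + 4)*(d)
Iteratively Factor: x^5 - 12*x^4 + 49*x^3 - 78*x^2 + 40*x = (x)*(x^4 - 12*x^3 + 49*x^2 - 78*x + 40) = x*(x - 4)*(x^3 - 8*x^2 + 17*x - 10) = x*(x - 5)*(x - 4)*(x^2 - 3*x + 2) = x*(x - 5)*(x - 4)*(x - 2)*(x - 1)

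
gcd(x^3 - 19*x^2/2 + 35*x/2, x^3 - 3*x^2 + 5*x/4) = x^2 - 5*x/2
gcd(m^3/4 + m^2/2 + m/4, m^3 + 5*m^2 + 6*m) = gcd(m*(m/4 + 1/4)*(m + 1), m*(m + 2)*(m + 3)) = m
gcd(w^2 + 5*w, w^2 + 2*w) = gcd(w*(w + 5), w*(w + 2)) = w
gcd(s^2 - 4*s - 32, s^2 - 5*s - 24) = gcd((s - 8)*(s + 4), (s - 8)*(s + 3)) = s - 8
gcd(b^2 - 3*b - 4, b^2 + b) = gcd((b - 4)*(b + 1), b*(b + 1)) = b + 1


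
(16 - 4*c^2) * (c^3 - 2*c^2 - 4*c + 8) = -4*c^5 + 8*c^4 + 32*c^3 - 64*c^2 - 64*c + 128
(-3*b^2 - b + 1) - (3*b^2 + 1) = -6*b^2 - b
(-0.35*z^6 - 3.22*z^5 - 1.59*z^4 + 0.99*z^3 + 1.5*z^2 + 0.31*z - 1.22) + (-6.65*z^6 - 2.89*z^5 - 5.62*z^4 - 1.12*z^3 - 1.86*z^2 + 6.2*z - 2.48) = -7.0*z^6 - 6.11*z^5 - 7.21*z^4 - 0.13*z^3 - 0.36*z^2 + 6.51*z - 3.7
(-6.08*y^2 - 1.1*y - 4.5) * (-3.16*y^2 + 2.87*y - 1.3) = 19.2128*y^4 - 13.9736*y^3 + 18.967*y^2 - 11.485*y + 5.85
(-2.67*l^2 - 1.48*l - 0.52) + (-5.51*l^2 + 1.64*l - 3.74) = -8.18*l^2 + 0.16*l - 4.26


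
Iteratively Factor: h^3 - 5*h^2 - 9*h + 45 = (h - 3)*(h^2 - 2*h - 15) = (h - 3)*(h + 3)*(h - 5)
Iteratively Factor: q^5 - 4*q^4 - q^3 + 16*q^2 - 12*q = (q)*(q^4 - 4*q^3 - q^2 + 16*q - 12) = q*(q - 1)*(q^3 - 3*q^2 - 4*q + 12) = q*(q - 1)*(q + 2)*(q^2 - 5*q + 6) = q*(q - 2)*(q - 1)*(q + 2)*(q - 3)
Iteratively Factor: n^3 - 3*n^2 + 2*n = (n - 1)*(n^2 - 2*n) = (n - 2)*(n - 1)*(n)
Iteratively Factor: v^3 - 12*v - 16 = (v + 2)*(v^2 - 2*v - 8) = (v + 2)^2*(v - 4)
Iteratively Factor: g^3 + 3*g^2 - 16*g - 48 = (g + 4)*(g^2 - g - 12) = (g + 3)*(g + 4)*(g - 4)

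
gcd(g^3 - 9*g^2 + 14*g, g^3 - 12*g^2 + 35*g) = g^2 - 7*g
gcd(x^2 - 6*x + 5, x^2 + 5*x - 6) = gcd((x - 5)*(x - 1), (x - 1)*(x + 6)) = x - 1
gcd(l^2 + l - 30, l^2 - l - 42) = l + 6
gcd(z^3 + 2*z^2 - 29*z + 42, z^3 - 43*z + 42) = z + 7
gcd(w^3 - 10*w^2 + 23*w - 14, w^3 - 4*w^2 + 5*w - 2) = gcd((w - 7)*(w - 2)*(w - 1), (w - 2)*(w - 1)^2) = w^2 - 3*w + 2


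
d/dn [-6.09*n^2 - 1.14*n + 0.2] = -12.18*n - 1.14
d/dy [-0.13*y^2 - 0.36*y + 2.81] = -0.26*y - 0.36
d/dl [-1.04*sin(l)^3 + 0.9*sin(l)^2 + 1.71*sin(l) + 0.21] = (-3.12*sin(l)^2 + 1.8*sin(l) + 1.71)*cos(l)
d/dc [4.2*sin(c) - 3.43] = 4.2*cos(c)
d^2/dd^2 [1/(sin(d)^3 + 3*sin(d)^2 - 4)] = 3*(-12*sin(d)^4 + 3*sin(d) - sin(3*d) + 8)/(4*(sin(d) - 1)^3*(sin(d) + 2)^4)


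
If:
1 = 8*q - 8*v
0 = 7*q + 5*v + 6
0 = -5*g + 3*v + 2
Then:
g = 9/160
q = -43/96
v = -55/96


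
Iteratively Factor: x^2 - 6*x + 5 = (x - 5)*(x - 1)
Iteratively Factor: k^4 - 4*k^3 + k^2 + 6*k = (k)*(k^3 - 4*k^2 + k + 6) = k*(k - 3)*(k^2 - k - 2) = k*(k - 3)*(k - 2)*(k + 1)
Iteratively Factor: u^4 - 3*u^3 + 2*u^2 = (u)*(u^3 - 3*u^2 + 2*u) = u*(u - 1)*(u^2 - 2*u) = u*(u - 2)*(u - 1)*(u)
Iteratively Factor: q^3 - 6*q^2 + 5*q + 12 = (q + 1)*(q^2 - 7*q + 12) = (q - 3)*(q + 1)*(q - 4)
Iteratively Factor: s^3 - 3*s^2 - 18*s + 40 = (s - 2)*(s^2 - s - 20) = (s - 2)*(s + 4)*(s - 5)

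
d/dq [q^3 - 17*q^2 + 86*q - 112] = 3*q^2 - 34*q + 86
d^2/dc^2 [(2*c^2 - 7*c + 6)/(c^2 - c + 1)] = 2*(-5*c^3 + 12*c^2 + 3*c - 5)/(c^6 - 3*c^5 + 6*c^4 - 7*c^3 + 6*c^2 - 3*c + 1)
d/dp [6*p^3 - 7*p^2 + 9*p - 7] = 18*p^2 - 14*p + 9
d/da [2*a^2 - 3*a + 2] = 4*a - 3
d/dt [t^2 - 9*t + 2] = 2*t - 9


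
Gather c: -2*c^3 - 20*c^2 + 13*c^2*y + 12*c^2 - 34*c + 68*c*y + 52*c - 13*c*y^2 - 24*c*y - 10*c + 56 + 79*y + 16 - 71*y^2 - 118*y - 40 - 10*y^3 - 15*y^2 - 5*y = -2*c^3 + c^2*(13*y - 8) + c*(-13*y^2 + 44*y + 8) - 10*y^3 - 86*y^2 - 44*y + 32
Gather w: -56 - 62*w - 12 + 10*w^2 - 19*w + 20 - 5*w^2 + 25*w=5*w^2 - 56*w - 48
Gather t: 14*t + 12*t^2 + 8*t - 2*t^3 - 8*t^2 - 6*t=-2*t^3 + 4*t^2 + 16*t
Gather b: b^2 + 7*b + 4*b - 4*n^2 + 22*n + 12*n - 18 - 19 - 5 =b^2 + 11*b - 4*n^2 + 34*n - 42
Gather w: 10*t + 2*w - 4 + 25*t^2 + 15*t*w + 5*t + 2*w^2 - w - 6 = 25*t^2 + 15*t + 2*w^2 + w*(15*t + 1) - 10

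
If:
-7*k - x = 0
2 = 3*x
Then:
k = -2/21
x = 2/3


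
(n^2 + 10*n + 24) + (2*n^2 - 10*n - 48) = 3*n^2 - 24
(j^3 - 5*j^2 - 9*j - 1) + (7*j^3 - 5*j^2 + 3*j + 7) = 8*j^3 - 10*j^2 - 6*j + 6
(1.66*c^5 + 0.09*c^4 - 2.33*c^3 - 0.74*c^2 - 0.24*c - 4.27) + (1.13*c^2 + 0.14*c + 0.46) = 1.66*c^5 + 0.09*c^4 - 2.33*c^3 + 0.39*c^2 - 0.1*c - 3.81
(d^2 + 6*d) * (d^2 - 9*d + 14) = d^4 - 3*d^3 - 40*d^2 + 84*d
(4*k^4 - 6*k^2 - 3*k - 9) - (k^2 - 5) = 4*k^4 - 7*k^2 - 3*k - 4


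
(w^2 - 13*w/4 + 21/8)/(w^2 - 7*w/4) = (w - 3/2)/w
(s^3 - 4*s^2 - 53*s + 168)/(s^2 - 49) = (s^2 - 11*s + 24)/(s - 7)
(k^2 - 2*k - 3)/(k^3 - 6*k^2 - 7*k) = (k - 3)/(k*(k - 7))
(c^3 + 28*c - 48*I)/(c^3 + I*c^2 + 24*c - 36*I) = (c - 4*I)/(c - 3*I)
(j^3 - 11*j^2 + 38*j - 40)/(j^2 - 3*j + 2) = (j^2 - 9*j + 20)/(j - 1)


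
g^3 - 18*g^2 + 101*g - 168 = (g - 8)*(g - 7)*(g - 3)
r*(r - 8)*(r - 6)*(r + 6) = r^4 - 8*r^3 - 36*r^2 + 288*r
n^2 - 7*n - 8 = (n - 8)*(n + 1)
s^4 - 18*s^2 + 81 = (s - 3)^2*(s + 3)^2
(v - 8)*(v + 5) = v^2 - 3*v - 40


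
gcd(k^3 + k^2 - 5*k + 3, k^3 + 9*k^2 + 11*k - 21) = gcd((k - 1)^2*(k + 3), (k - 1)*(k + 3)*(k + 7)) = k^2 + 2*k - 3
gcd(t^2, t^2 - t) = t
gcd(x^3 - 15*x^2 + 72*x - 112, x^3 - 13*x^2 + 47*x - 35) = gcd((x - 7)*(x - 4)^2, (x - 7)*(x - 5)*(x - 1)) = x - 7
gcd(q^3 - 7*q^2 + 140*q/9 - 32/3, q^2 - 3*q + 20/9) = q - 4/3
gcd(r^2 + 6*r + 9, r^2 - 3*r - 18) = r + 3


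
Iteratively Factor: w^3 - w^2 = (w)*(w^2 - w) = w*(w - 1)*(w)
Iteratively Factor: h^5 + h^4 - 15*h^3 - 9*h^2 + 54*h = (h - 2)*(h^4 + 3*h^3 - 9*h^2 - 27*h) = (h - 2)*(h + 3)*(h^3 - 9*h) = h*(h - 2)*(h + 3)*(h^2 - 9) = h*(h - 3)*(h - 2)*(h + 3)*(h + 3)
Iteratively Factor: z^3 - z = (z - 1)*(z^2 + z) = z*(z - 1)*(z + 1)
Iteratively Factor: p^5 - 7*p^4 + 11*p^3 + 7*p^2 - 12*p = (p - 1)*(p^4 - 6*p^3 + 5*p^2 + 12*p) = p*(p - 1)*(p^3 - 6*p^2 + 5*p + 12) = p*(p - 3)*(p - 1)*(p^2 - 3*p - 4) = p*(p - 4)*(p - 3)*(p - 1)*(p + 1)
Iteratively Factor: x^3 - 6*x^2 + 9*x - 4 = (x - 1)*(x^2 - 5*x + 4) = (x - 4)*(x - 1)*(x - 1)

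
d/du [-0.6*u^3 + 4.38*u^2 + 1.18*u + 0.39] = -1.8*u^2 + 8.76*u + 1.18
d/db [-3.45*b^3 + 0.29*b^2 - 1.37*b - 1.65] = -10.35*b^2 + 0.58*b - 1.37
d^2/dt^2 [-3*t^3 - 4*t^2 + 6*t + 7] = -18*t - 8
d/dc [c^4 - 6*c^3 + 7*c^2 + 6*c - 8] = 4*c^3 - 18*c^2 + 14*c + 6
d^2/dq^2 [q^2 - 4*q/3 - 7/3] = 2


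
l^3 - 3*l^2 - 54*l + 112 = (l - 8)*(l - 2)*(l + 7)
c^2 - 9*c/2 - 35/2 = (c - 7)*(c + 5/2)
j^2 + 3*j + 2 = (j + 1)*(j + 2)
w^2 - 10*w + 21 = (w - 7)*(w - 3)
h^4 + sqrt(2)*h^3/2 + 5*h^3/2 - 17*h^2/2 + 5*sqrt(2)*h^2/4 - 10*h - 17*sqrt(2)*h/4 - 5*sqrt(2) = (h - 5/2)*(h + 1)*(h + 4)*(h + sqrt(2)/2)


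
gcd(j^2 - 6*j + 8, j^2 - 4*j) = j - 4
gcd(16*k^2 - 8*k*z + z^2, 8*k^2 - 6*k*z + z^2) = -4*k + z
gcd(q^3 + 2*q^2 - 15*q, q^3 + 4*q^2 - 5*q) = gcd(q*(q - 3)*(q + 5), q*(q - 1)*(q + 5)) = q^2 + 5*q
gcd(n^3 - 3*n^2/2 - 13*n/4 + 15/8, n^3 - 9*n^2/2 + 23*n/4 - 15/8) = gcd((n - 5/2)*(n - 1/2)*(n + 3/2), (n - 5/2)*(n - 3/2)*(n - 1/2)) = n^2 - 3*n + 5/4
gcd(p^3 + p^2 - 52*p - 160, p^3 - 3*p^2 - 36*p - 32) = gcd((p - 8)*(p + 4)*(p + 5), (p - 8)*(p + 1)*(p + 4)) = p^2 - 4*p - 32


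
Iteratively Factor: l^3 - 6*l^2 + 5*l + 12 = (l - 4)*(l^2 - 2*l - 3) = (l - 4)*(l - 3)*(l + 1)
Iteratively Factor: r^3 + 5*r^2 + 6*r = (r + 3)*(r^2 + 2*r) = r*(r + 3)*(r + 2)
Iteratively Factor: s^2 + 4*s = (s)*(s + 4)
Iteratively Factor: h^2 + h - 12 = (h + 4)*(h - 3)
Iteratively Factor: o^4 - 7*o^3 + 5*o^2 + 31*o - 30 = (o - 5)*(o^3 - 2*o^2 - 5*o + 6) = (o - 5)*(o - 3)*(o^2 + o - 2) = (o - 5)*(o - 3)*(o - 1)*(o + 2)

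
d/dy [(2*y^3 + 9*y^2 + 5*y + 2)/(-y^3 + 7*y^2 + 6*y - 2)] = (23*y^4 + 34*y^3 + 13*y^2 - 64*y - 22)/(y^6 - 14*y^5 + 37*y^4 + 88*y^3 + 8*y^2 - 24*y + 4)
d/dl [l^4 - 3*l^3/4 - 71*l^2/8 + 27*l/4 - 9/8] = 4*l^3 - 9*l^2/4 - 71*l/4 + 27/4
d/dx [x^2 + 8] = 2*x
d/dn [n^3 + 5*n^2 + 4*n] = 3*n^2 + 10*n + 4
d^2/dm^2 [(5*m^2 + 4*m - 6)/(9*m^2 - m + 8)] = 2*(369*m^3 - 2538*m^2 - 702*m + 778)/(729*m^6 - 243*m^5 + 1971*m^4 - 433*m^3 + 1752*m^2 - 192*m + 512)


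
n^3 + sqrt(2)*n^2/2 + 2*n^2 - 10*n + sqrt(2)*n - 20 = (n + 2)*(n - 2*sqrt(2))*(n + 5*sqrt(2)/2)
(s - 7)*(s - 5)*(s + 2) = s^3 - 10*s^2 + 11*s + 70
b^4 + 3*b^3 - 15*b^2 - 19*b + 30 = (b - 3)*(b - 1)*(b + 2)*(b + 5)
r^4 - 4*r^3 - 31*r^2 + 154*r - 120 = (r - 5)*(r - 4)*(r - 1)*(r + 6)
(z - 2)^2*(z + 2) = z^3 - 2*z^2 - 4*z + 8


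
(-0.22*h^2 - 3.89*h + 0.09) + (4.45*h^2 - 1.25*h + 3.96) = 4.23*h^2 - 5.14*h + 4.05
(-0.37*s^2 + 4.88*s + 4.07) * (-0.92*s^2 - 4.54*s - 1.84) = 0.3404*s^4 - 2.8098*s^3 - 25.2188*s^2 - 27.457*s - 7.4888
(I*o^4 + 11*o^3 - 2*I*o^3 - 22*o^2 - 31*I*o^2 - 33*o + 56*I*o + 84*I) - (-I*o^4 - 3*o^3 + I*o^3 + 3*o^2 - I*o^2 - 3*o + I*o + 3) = 2*I*o^4 + 14*o^3 - 3*I*o^3 - 25*o^2 - 30*I*o^2 - 30*o + 55*I*o - 3 + 84*I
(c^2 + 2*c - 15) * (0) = 0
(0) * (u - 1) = 0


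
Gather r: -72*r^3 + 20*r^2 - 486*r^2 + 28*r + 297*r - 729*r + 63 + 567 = -72*r^3 - 466*r^2 - 404*r + 630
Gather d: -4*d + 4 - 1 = 3 - 4*d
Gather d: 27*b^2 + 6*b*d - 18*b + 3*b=27*b^2 + 6*b*d - 15*b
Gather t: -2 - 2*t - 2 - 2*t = -4*t - 4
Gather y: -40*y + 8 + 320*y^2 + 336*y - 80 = 320*y^2 + 296*y - 72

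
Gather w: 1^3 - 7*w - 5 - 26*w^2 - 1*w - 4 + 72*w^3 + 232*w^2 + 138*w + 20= 72*w^3 + 206*w^2 + 130*w + 12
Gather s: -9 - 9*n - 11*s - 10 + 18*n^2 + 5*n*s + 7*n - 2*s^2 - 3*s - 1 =18*n^2 - 2*n - 2*s^2 + s*(5*n - 14) - 20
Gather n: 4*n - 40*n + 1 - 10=-36*n - 9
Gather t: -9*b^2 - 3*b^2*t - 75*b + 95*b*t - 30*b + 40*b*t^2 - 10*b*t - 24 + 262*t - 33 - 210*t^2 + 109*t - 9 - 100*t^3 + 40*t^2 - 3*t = -9*b^2 - 105*b - 100*t^3 + t^2*(40*b - 170) + t*(-3*b^2 + 85*b + 368) - 66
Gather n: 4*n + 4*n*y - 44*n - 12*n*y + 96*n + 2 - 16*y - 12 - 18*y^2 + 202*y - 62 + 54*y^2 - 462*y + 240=n*(56 - 8*y) + 36*y^2 - 276*y + 168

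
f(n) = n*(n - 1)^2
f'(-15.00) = 736.00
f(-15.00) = -3840.00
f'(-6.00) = 133.00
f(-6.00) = -294.00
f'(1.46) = 1.55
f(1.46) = 0.31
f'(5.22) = 61.87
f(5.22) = 92.96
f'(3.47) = 23.24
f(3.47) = 21.17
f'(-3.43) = 50.01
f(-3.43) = -67.31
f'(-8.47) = 250.10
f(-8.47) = -759.60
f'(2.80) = 13.32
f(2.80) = 9.07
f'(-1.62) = 15.35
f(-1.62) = -11.12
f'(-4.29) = 73.37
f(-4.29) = -120.05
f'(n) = n*(2*n - 2) + (n - 1)^2 = (n - 1)*(3*n - 1)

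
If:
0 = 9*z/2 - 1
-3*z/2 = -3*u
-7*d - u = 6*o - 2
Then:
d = 17/63 - 6*o/7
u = 1/9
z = 2/9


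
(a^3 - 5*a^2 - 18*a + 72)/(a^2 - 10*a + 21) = (a^2 - 2*a - 24)/(a - 7)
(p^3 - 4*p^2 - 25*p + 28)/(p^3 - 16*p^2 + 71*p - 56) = (p + 4)/(p - 8)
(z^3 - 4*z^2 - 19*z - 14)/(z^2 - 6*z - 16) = (z^2 - 6*z - 7)/(z - 8)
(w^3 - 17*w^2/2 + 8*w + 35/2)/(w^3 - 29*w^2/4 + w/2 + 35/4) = 2*(2*w - 5)/(4*w - 5)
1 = 1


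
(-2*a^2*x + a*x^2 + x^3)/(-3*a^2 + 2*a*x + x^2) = x*(2*a + x)/(3*a + x)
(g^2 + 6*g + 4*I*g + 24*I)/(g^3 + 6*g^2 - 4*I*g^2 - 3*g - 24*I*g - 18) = (g + 4*I)/(g^2 - 4*I*g - 3)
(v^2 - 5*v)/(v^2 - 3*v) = (v - 5)/(v - 3)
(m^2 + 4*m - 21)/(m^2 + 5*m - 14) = (m - 3)/(m - 2)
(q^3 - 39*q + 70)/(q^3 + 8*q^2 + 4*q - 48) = (q^2 + 2*q - 35)/(q^2 + 10*q + 24)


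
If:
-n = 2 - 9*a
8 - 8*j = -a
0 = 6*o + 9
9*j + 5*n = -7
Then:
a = -16/123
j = 121/123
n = -130/41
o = -3/2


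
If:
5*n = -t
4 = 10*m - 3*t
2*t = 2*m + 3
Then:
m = 17/14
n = -19/35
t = 19/7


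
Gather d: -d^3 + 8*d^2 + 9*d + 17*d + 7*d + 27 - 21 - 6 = -d^3 + 8*d^2 + 33*d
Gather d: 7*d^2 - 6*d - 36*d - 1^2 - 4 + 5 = 7*d^2 - 42*d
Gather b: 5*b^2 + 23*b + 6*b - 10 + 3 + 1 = 5*b^2 + 29*b - 6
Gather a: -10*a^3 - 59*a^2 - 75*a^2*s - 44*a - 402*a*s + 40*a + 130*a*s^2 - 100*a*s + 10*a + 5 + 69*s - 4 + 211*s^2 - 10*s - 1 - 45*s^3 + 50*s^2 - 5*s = -10*a^3 + a^2*(-75*s - 59) + a*(130*s^2 - 502*s + 6) - 45*s^3 + 261*s^2 + 54*s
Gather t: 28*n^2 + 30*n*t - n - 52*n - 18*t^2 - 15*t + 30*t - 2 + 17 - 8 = 28*n^2 - 53*n - 18*t^2 + t*(30*n + 15) + 7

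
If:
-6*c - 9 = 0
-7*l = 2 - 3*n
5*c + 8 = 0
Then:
No Solution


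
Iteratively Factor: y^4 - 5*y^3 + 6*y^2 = (y - 3)*(y^3 - 2*y^2) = y*(y - 3)*(y^2 - 2*y) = y*(y - 3)*(y - 2)*(y)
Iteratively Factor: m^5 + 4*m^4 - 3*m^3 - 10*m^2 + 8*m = (m)*(m^4 + 4*m^3 - 3*m^2 - 10*m + 8) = m*(m - 1)*(m^3 + 5*m^2 + 2*m - 8) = m*(m - 1)*(m + 4)*(m^2 + m - 2) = m*(m - 1)*(m + 2)*(m + 4)*(m - 1)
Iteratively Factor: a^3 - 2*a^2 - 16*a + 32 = (a + 4)*(a^2 - 6*a + 8) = (a - 2)*(a + 4)*(a - 4)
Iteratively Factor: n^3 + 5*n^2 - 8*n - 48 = (n + 4)*(n^2 + n - 12) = (n + 4)^2*(n - 3)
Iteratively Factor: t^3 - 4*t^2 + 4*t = (t)*(t^2 - 4*t + 4) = t*(t - 2)*(t - 2)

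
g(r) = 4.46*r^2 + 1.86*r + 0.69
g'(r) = 8.92*r + 1.86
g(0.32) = 1.74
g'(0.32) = 4.71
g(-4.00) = 64.61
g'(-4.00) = -33.82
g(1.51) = 13.67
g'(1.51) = 15.33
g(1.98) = 21.86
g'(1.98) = 19.52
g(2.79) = 40.60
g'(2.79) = 26.75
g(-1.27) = 5.52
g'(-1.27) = -9.47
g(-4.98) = 102.04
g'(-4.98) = -42.56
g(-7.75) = 254.15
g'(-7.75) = -67.27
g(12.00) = 665.25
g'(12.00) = 108.90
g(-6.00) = 150.09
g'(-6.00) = -51.66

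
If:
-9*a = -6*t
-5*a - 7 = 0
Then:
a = -7/5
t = -21/10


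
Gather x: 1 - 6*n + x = -6*n + x + 1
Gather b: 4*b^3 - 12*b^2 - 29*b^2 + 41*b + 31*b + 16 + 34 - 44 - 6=4*b^3 - 41*b^2 + 72*b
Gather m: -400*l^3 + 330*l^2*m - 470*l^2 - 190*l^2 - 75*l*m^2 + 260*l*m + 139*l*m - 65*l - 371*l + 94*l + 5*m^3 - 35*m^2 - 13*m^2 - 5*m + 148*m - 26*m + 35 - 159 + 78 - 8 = -400*l^3 - 660*l^2 - 342*l + 5*m^3 + m^2*(-75*l - 48) + m*(330*l^2 + 399*l + 117) - 54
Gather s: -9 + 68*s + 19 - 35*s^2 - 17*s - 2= -35*s^2 + 51*s + 8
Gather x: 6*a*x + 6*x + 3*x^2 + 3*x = 3*x^2 + x*(6*a + 9)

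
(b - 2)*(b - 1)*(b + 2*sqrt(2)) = b^3 - 3*b^2 + 2*sqrt(2)*b^2 - 6*sqrt(2)*b + 2*b + 4*sqrt(2)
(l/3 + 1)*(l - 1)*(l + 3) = l^3/3 + 5*l^2/3 + l - 3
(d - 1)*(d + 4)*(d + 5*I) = d^3 + 3*d^2 + 5*I*d^2 - 4*d + 15*I*d - 20*I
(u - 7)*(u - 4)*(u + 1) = u^3 - 10*u^2 + 17*u + 28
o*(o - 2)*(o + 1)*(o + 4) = o^4 + 3*o^3 - 6*o^2 - 8*o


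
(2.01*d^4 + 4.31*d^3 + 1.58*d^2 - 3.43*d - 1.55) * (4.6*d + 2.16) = 9.246*d^5 + 24.1676*d^4 + 16.5776*d^3 - 12.3652*d^2 - 14.5388*d - 3.348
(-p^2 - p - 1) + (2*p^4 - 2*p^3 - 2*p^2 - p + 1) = 2*p^4 - 2*p^3 - 3*p^2 - 2*p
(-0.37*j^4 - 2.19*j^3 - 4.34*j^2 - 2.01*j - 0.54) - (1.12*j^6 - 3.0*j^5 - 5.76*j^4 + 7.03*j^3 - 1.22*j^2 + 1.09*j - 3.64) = -1.12*j^6 + 3.0*j^5 + 5.39*j^4 - 9.22*j^3 - 3.12*j^2 - 3.1*j + 3.1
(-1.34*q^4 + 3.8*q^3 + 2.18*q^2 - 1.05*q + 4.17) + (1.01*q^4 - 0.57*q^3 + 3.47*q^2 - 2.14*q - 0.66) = -0.33*q^4 + 3.23*q^3 + 5.65*q^2 - 3.19*q + 3.51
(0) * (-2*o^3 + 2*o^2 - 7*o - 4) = 0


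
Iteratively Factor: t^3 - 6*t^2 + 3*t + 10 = (t - 2)*(t^2 - 4*t - 5) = (t - 5)*(t - 2)*(t + 1)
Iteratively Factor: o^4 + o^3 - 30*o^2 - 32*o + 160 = (o - 5)*(o^3 + 6*o^2 - 32) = (o - 5)*(o - 2)*(o^2 + 8*o + 16) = (o - 5)*(o - 2)*(o + 4)*(o + 4)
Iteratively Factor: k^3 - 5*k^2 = (k - 5)*(k^2) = k*(k - 5)*(k)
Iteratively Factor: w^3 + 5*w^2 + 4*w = (w + 4)*(w^2 + w) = w*(w + 4)*(w + 1)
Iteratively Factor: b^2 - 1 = (b + 1)*(b - 1)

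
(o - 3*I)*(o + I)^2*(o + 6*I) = o^4 + 5*I*o^3 + 11*o^2 + 33*I*o - 18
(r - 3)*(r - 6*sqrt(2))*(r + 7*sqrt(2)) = r^3 - 3*r^2 + sqrt(2)*r^2 - 84*r - 3*sqrt(2)*r + 252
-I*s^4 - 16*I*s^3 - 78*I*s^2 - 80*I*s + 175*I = (s + 5)^2*(s + 7)*(-I*s + I)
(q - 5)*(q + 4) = q^2 - q - 20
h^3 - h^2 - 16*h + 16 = (h - 4)*(h - 1)*(h + 4)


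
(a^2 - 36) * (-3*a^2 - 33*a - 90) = -3*a^4 - 33*a^3 + 18*a^2 + 1188*a + 3240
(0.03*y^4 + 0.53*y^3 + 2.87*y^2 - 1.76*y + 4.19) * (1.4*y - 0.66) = 0.042*y^5 + 0.7222*y^4 + 3.6682*y^3 - 4.3582*y^2 + 7.0276*y - 2.7654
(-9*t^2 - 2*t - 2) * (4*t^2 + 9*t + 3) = -36*t^4 - 89*t^3 - 53*t^2 - 24*t - 6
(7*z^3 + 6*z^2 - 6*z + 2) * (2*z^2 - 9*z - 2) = 14*z^5 - 51*z^4 - 80*z^3 + 46*z^2 - 6*z - 4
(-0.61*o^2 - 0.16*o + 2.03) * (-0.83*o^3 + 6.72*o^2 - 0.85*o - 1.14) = 0.5063*o^5 - 3.9664*o^4 - 2.2416*o^3 + 14.473*o^2 - 1.5431*o - 2.3142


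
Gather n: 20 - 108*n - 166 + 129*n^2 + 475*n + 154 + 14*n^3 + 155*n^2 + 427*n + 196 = 14*n^3 + 284*n^2 + 794*n + 204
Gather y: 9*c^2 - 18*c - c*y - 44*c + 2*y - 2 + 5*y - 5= 9*c^2 - 62*c + y*(7 - c) - 7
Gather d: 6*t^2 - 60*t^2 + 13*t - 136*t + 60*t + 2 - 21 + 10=-54*t^2 - 63*t - 9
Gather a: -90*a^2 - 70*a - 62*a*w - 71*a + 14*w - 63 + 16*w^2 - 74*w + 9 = -90*a^2 + a*(-62*w - 141) + 16*w^2 - 60*w - 54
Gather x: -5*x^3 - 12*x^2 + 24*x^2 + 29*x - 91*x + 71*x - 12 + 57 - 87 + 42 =-5*x^3 + 12*x^2 + 9*x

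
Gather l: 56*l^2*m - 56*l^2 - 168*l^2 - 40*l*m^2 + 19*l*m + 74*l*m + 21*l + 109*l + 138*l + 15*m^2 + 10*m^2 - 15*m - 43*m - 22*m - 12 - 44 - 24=l^2*(56*m - 224) + l*(-40*m^2 + 93*m + 268) + 25*m^2 - 80*m - 80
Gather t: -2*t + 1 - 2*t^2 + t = -2*t^2 - t + 1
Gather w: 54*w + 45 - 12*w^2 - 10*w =-12*w^2 + 44*w + 45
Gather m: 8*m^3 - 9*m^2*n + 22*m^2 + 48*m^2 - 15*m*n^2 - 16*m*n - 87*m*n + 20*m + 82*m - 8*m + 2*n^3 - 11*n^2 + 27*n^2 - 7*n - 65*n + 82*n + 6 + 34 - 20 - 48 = 8*m^3 + m^2*(70 - 9*n) + m*(-15*n^2 - 103*n + 94) + 2*n^3 + 16*n^2 + 10*n - 28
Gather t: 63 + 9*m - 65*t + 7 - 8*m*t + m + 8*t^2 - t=10*m + 8*t^2 + t*(-8*m - 66) + 70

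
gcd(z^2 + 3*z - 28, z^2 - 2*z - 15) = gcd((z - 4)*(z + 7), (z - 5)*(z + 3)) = 1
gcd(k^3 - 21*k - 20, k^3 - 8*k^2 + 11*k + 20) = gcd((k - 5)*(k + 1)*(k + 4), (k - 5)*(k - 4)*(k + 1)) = k^2 - 4*k - 5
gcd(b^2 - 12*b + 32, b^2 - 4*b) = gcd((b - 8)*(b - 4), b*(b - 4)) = b - 4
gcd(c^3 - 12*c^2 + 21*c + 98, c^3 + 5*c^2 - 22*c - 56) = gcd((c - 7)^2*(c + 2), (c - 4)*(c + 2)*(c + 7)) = c + 2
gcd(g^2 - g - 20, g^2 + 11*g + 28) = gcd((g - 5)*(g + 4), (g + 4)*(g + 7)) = g + 4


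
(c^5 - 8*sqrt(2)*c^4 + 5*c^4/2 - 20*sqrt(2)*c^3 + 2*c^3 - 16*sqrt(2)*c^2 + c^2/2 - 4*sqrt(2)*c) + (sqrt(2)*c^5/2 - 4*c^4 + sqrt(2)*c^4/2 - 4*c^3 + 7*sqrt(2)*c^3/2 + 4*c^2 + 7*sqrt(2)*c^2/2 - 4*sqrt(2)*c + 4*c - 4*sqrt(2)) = sqrt(2)*c^5/2 + c^5 - 15*sqrt(2)*c^4/2 - 3*c^4/2 - 33*sqrt(2)*c^3/2 - 2*c^3 - 25*sqrt(2)*c^2/2 + 9*c^2/2 - 8*sqrt(2)*c + 4*c - 4*sqrt(2)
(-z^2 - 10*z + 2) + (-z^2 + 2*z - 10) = -2*z^2 - 8*z - 8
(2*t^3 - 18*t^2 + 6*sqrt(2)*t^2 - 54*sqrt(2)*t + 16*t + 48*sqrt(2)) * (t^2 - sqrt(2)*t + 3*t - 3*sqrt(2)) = 2*t^5 - 12*t^4 + 4*sqrt(2)*t^4 - 50*t^3 - 24*sqrt(2)*t^3 - 76*sqrt(2)*t^2 + 120*t^2 + 96*sqrt(2)*t + 228*t - 288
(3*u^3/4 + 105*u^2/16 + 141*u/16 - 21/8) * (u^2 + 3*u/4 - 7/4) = 3*u^5/4 + 57*u^4/8 + 795*u^3/64 - 15*u^2/2 - 1113*u/64 + 147/32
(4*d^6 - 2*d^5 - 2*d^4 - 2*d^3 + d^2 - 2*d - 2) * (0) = 0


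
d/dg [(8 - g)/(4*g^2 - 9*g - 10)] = 2*(2*g^2 - 32*g + 41)/(16*g^4 - 72*g^3 + g^2 + 180*g + 100)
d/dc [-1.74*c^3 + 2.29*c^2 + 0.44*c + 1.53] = -5.22*c^2 + 4.58*c + 0.44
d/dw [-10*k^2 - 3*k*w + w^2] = -3*k + 2*w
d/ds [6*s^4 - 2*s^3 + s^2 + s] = 24*s^3 - 6*s^2 + 2*s + 1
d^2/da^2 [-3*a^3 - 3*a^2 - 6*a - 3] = -18*a - 6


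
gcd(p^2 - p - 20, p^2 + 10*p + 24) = p + 4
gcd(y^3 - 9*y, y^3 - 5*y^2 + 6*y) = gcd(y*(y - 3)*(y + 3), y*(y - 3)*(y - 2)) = y^2 - 3*y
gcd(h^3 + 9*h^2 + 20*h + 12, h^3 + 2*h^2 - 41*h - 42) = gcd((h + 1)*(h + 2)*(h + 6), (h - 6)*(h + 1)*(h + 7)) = h + 1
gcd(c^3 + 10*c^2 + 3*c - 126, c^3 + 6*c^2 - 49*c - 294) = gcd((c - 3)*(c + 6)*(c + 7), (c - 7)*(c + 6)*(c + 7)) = c^2 + 13*c + 42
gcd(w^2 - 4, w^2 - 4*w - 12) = w + 2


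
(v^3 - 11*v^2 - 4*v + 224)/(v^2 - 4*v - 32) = v - 7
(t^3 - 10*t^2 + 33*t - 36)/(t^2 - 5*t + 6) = (t^2 - 7*t + 12)/(t - 2)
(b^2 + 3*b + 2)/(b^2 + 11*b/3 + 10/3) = 3*(b + 1)/(3*b + 5)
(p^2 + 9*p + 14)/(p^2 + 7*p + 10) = (p + 7)/(p + 5)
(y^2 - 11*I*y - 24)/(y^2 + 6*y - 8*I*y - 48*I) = (y - 3*I)/(y + 6)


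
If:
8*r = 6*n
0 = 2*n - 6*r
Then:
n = 0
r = 0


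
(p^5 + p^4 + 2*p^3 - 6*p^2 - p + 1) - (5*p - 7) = p^5 + p^4 + 2*p^3 - 6*p^2 - 6*p + 8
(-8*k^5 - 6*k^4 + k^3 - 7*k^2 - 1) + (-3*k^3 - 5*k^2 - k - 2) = -8*k^5 - 6*k^4 - 2*k^3 - 12*k^2 - k - 3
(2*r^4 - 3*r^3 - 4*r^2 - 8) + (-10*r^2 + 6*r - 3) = 2*r^4 - 3*r^3 - 14*r^2 + 6*r - 11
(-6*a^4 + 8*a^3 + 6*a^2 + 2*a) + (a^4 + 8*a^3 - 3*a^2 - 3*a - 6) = -5*a^4 + 16*a^3 + 3*a^2 - a - 6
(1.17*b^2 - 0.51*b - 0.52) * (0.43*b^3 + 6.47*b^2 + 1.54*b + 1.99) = 0.5031*b^5 + 7.3506*b^4 - 1.7215*b^3 - 1.8215*b^2 - 1.8157*b - 1.0348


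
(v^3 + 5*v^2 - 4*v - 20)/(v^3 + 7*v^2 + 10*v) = (v - 2)/v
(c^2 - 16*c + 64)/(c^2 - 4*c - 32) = (c - 8)/(c + 4)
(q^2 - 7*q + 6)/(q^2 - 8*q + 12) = (q - 1)/(q - 2)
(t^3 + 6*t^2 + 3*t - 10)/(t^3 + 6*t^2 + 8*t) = (t^2 + 4*t - 5)/(t*(t + 4))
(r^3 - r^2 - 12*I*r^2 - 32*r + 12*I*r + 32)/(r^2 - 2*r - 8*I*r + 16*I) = (r^2 - r*(1 + 4*I) + 4*I)/(r - 2)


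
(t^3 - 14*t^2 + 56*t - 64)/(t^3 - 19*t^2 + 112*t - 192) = (t^2 - 6*t + 8)/(t^2 - 11*t + 24)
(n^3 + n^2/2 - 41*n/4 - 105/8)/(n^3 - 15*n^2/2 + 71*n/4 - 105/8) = (4*n^2 + 16*n + 15)/(4*n^2 - 16*n + 15)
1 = 1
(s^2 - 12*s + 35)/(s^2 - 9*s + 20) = (s - 7)/(s - 4)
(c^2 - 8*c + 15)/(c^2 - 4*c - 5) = (c - 3)/(c + 1)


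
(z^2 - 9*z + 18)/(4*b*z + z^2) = (z^2 - 9*z + 18)/(z*(4*b + z))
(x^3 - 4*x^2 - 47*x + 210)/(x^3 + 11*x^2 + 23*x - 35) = (x^2 - 11*x + 30)/(x^2 + 4*x - 5)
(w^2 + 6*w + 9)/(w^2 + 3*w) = (w + 3)/w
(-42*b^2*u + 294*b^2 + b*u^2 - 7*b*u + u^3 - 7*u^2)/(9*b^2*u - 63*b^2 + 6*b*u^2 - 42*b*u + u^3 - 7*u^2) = (-42*b^2 + b*u + u^2)/(9*b^2 + 6*b*u + u^2)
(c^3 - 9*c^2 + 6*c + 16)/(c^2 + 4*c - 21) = (c^3 - 9*c^2 + 6*c + 16)/(c^2 + 4*c - 21)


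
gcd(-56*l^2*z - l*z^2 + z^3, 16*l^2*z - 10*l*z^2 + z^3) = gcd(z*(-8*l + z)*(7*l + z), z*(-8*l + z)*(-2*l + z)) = -8*l*z + z^2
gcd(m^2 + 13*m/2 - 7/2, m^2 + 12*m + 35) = m + 7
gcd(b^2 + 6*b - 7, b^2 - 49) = b + 7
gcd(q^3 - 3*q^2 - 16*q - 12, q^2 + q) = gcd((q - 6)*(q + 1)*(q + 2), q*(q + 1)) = q + 1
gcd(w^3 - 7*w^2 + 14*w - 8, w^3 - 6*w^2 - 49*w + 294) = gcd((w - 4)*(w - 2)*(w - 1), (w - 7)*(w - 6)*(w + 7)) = 1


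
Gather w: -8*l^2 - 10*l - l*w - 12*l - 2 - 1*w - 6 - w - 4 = -8*l^2 - 22*l + w*(-l - 2) - 12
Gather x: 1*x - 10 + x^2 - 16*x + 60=x^2 - 15*x + 50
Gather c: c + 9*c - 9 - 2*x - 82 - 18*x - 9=10*c - 20*x - 100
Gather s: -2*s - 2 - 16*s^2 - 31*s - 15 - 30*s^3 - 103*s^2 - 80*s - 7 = -30*s^3 - 119*s^2 - 113*s - 24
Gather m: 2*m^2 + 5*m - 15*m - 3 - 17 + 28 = 2*m^2 - 10*m + 8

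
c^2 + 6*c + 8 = (c + 2)*(c + 4)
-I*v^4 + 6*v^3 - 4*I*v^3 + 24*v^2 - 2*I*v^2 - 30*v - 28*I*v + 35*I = (v + 5)*(v - I)*(v + 7*I)*(-I*v + I)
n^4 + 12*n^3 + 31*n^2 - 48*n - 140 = (n - 2)*(n + 2)*(n + 5)*(n + 7)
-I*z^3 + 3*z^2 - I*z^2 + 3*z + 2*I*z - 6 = (z + 2)*(z + 3*I)*(-I*z + I)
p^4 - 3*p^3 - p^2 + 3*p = p*(p - 3)*(p - 1)*(p + 1)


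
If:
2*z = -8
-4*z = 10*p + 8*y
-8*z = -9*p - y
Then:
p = -136/31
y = 232/31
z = -4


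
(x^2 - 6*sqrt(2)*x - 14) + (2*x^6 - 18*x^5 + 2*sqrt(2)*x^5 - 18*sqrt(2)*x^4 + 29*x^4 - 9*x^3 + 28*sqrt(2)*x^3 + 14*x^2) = 2*x^6 - 18*x^5 + 2*sqrt(2)*x^5 - 18*sqrt(2)*x^4 + 29*x^4 - 9*x^3 + 28*sqrt(2)*x^3 + 15*x^2 - 6*sqrt(2)*x - 14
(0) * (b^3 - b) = 0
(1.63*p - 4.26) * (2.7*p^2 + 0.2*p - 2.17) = 4.401*p^3 - 11.176*p^2 - 4.3891*p + 9.2442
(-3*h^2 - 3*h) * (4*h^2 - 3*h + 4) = -12*h^4 - 3*h^3 - 3*h^2 - 12*h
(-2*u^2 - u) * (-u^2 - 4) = 2*u^4 + u^3 + 8*u^2 + 4*u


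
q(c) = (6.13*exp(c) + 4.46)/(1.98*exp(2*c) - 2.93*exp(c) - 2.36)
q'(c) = (6.13*exp(c) + 4.46)*(-3.96*exp(2*c) + 2.93*exp(c))/(1.98*exp(2*c) - 2.93*exp(c) - 2.36)^2 + 6.13*exp(c)/(1.98*exp(2*c) - 2.93*exp(c) - 2.36)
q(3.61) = 0.09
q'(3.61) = -0.09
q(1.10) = 3.41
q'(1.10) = -10.95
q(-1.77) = -1.96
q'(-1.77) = -0.10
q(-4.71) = -1.89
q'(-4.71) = -0.00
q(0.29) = -4.62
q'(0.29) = -8.31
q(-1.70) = -1.97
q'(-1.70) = -0.11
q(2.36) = 0.37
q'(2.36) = -0.46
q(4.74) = 0.03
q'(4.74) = -0.03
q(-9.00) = -1.89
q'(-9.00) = 0.00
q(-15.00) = -1.89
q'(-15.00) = 0.00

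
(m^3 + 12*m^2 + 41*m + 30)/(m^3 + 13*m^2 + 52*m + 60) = (m + 1)/(m + 2)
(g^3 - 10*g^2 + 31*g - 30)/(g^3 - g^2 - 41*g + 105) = (g - 2)/(g + 7)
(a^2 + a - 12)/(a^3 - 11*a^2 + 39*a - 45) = (a + 4)/(a^2 - 8*a + 15)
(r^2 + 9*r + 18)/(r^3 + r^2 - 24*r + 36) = (r + 3)/(r^2 - 5*r + 6)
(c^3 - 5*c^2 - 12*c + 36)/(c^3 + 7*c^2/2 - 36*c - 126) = 2*(c^2 + c - 6)/(2*c^2 + 19*c + 42)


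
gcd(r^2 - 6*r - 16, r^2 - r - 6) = r + 2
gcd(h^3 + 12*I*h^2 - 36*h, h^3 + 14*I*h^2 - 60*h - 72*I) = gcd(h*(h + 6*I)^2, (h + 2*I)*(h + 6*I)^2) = h^2 + 12*I*h - 36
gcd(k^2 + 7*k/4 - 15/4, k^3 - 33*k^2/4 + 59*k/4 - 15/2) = k - 5/4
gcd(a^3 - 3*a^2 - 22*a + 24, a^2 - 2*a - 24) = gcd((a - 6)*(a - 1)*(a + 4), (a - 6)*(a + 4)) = a^2 - 2*a - 24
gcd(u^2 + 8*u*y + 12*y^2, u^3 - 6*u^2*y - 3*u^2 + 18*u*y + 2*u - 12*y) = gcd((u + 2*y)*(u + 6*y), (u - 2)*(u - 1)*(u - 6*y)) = 1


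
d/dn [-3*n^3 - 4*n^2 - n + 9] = -9*n^2 - 8*n - 1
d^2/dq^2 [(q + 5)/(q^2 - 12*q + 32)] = 2*((7 - 3*q)*(q^2 - 12*q + 32) + 4*(q - 6)^2*(q + 5))/(q^2 - 12*q + 32)^3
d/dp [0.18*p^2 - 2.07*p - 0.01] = 0.36*p - 2.07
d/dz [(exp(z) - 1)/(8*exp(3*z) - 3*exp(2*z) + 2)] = (6*(1 - exp(z))*(4*exp(z) - 1)*exp(z) + 8*exp(3*z) - 3*exp(2*z) + 2)*exp(z)/(8*exp(3*z) - 3*exp(2*z) + 2)^2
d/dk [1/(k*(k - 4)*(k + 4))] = (16 - 3*k^2)/(k^2*(k^4 - 32*k^2 + 256))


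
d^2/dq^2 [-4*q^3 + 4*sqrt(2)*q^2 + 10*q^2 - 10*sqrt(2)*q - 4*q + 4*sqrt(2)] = -24*q + 8*sqrt(2) + 20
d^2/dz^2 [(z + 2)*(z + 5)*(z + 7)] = 6*z + 28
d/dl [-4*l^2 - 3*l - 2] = -8*l - 3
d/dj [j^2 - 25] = 2*j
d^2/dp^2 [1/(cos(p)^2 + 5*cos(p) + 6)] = (-4*sin(p)^4 + 3*sin(p)^2 + 195*cos(p)/4 - 15*cos(3*p)/4 + 39)/((cos(p) + 2)^3*(cos(p) + 3)^3)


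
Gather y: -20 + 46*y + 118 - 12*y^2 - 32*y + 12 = -12*y^2 + 14*y + 110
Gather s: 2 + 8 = 10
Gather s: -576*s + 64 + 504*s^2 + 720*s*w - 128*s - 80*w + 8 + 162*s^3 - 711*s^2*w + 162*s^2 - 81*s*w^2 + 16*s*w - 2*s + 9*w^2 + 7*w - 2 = 162*s^3 + s^2*(666 - 711*w) + s*(-81*w^2 + 736*w - 706) + 9*w^2 - 73*w + 70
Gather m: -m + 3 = 3 - m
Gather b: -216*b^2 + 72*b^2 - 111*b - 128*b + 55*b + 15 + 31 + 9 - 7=-144*b^2 - 184*b + 48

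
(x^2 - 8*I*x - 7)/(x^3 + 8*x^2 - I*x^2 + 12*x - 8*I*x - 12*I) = (x - 7*I)/(x^2 + 8*x + 12)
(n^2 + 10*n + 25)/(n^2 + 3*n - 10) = (n + 5)/(n - 2)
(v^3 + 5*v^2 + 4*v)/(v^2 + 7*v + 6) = v*(v + 4)/(v + 6)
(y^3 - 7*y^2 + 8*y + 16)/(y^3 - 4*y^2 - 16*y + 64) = (y + 1)/(y + 4)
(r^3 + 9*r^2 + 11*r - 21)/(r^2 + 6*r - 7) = r + 3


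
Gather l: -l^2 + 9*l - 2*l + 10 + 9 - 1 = -l^2 + 7*l + 18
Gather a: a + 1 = a + 1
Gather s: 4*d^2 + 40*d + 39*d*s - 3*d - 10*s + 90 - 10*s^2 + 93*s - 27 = 4*d^2 + 37*d - 10*s^2 + s*(39*d + 83) + 63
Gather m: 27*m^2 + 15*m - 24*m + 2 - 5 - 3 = 27*m^2 - 9*m - 6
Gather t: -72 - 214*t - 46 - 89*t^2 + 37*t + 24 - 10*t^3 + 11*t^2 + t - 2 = -10*t^3 - 78*t^2 - 176*t - 96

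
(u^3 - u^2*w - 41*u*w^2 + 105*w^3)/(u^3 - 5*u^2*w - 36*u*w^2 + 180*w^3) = (u^2 + 4*u*w - 21*w^2)/(u^2 - 36*w^2)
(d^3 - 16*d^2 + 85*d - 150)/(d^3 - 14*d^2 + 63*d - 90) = (d - 5)/(d - 3)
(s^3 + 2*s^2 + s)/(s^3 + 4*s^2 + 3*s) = (s + 1)/(s + 3)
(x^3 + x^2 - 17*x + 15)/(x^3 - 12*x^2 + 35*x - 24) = (x + 5)/(x - 8)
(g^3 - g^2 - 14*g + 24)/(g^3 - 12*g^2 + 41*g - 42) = (g + 4)/(g - 7)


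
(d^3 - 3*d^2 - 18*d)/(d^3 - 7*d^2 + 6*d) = (d + 3)/(d - 1)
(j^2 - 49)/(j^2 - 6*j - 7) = (j + 7)/(j + 1)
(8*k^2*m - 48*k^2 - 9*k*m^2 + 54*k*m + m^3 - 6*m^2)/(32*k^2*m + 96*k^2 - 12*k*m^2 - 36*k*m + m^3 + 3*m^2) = (k*m - 6*k - m^2 + 6*m)/(4*k*m + 12*k - m^2 - 3*m)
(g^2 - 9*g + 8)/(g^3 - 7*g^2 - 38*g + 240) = (g - 1)/(g^2 + g - 30)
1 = 1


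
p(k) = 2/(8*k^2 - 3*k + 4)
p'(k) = 2*(3 - 16*k)/(8*k^2 - 3*k + 4)^2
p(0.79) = 0.30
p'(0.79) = -0.44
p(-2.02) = 0.05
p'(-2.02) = 0.04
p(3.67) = 0.02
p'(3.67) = -0.01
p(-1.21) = 0.10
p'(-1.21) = 0.12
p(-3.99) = 0.01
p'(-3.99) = 0.01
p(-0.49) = 0.27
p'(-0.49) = 0.40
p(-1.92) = 0.05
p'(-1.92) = 0.04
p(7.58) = 0.00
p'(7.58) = -0.00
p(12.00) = 0.00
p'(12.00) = 0.00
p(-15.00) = 0.00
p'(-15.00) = 0.00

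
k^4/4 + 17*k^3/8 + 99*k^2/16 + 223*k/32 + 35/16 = (k/4 + 1/2)*(k + 1/2)*(k + 5/2)*(k + 7/2)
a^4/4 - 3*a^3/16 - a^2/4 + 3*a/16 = a*(a/4 + 1/4)*(a - 1)*(a - 3/4)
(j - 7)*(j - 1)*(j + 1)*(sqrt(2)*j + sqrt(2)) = sqrt(2)*j^4 - 6*sqrt(2)*j^3 - 8*sqrt(2)*j^2 + 6*sqrt(2)*j + 7*sqrt(2)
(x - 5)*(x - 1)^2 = x^3 - 7*x^2 + 11*x - 5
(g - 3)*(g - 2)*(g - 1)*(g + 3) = g^4 - 3*g^3 - 7*g^2 + 27*g - 18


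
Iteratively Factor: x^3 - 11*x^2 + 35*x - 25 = (x - 5)*(x^2 - 6*x + 5) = (x - 5)^2*(x - 1)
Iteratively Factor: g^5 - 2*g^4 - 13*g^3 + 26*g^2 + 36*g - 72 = (g + 2)*(g^4 - 4*g^3 - 5*g^2 + 36*g - 36) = (g - 2)*(g + 2)*(g^3 - 2*g^2 - 9*g + 18) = (g - 2)*(g + 2)*(g + 3)*(g^2 - 5*g + 6) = (g - 3)*(g - 2)*(g + 2)*(g + 3)*(g - 2)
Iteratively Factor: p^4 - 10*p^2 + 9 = (p - 1)*(p^3 + p^2 - 9*p - 9) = (p - 1)*(p + 3)*(p^2 - 2*p - 3) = (p - 3)*(p - 1)*(p + 3)*(p + 1)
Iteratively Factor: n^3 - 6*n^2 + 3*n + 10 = (n + 1)*(n^2 - 7*n + 10) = (n - 5)*(n + 1)*(n - 2)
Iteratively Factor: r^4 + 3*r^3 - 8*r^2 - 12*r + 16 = (r + 4)*(r^3 - r^2 - 4*r + 4) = (r + 2)*(r + 4)*(r^2 - 3*r + 2) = (r - 2)*(r + 2)*(r + 4)*(r - 1)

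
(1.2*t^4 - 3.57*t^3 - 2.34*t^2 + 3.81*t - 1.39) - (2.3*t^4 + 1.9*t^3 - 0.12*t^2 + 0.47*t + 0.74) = -1.1*t^4 - 5.47*t^3 - 2.22*t^2 + 3.34*t - 2.13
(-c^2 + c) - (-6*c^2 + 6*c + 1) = 5*c^2 - 5*c - 1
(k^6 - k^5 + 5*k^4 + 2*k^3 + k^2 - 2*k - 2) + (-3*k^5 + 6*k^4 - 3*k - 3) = k^6 - 4*k^5 + 11*k^4 + 2*k^3 + k^2 - 5*k - 5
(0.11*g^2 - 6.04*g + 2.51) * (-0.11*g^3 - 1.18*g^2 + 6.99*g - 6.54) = -0.0121*g^5 + 0.5346*g^4 + 7.62*g^3 - 45.9008*g^2 + 57.0465*g - 16.4154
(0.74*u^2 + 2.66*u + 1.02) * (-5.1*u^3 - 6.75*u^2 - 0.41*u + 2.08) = -3.774*u^5 - 18.561*u^4 - 23.4604*u^3 - 6.4364*u^2 + 5.1146*u + 2.1216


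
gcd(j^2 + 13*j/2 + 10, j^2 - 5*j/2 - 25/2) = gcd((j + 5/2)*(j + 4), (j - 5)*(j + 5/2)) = j + 5/2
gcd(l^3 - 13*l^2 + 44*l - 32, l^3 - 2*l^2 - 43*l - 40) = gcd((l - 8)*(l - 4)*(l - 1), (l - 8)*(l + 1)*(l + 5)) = l - 8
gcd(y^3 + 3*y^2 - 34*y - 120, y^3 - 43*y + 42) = y - 6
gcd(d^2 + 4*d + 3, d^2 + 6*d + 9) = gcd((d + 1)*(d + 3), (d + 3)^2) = d + 3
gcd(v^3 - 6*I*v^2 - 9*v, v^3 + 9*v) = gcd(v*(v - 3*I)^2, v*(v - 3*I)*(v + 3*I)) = v^2 - 3*I*v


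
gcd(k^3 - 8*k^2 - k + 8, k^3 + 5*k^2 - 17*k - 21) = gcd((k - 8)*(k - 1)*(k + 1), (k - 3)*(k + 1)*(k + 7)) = k + 1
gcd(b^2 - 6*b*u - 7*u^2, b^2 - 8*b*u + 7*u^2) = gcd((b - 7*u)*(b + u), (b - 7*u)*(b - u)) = -b + 7*u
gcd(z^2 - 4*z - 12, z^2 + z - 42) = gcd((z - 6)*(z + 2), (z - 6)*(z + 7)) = z - 6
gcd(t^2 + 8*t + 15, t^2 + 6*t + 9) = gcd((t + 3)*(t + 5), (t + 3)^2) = t + 3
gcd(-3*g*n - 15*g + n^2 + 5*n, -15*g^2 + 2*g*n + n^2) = 3*g - n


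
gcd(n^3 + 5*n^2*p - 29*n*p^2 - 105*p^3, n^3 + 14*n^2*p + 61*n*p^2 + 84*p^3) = n^2 + 10*n*p + 21*p^2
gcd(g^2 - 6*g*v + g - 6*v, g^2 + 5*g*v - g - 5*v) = 1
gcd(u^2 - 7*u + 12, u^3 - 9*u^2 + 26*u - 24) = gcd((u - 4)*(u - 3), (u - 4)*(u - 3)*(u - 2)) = u^2 - 7*u + 12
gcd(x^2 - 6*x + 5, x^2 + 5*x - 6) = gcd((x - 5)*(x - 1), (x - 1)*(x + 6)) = x - 1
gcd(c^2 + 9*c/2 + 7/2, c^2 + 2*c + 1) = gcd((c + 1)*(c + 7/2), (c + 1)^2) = c + 1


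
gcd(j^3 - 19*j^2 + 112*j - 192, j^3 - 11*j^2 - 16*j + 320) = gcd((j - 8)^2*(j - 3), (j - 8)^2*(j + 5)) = j^2 - 16*j + 64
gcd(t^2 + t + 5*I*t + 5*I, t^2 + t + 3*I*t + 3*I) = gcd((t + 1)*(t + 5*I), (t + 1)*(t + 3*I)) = t + 1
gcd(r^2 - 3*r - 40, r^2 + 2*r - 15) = r + 5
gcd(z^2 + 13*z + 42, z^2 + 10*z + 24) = z + 6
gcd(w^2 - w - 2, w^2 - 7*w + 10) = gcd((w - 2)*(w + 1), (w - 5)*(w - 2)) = w - 2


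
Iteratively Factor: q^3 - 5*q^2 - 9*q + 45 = (q - 3)*(q^2 - 2*q - 15) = (q - 3)*(q + 3)*(q - 5)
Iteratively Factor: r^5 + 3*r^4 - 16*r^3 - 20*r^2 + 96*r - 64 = (r + 4)*(r^4 - r^3 - 12*r^2 + 28*r - 16) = (r - 1)*(r + 4)*(r^3 - 12*r + 16) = (r - 1)*(r + 4)^2*(r^2 - 4*r + 4) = (r - 2)*(r - 1)*(r + 4)^2*(r - 2)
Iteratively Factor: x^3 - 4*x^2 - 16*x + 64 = (x - 4)*(x^2 - 16) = (x - 4)*(x + 4)*(x - 4)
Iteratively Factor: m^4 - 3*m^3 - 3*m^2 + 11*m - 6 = (m + 2)*(m^3 - 5*m^2 + 7*m - 3) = (m - 1)*(m + 2)*(m^2 - 4*m + 3) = (m - 3)*(m - 1)*(m + 2)*(m - 1)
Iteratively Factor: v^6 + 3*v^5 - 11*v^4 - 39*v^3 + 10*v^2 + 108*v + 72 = (v - 2)*(v^5 + 5*v^4 - v^3 - 41*v^2 - 72*v - 36) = (v - 2)*(v + 2)*(v^4 + 3*v^3 - 7*v^2 - 27*v - 18) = (v - 2)*(v + 2)^2*(v^3 + v^2 - 9*v - 9) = (v - 2)*(v + 1)*(v + 2)^2*(v^2 - 9) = (v - 2)*(v + 1)*(v + 2)^2*(v + 3)*(v - 3)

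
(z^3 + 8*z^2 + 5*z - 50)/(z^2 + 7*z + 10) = (z^2 + 3*z - 10)/(z + 2)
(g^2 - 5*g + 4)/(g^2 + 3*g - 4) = (g - 4)/(g + 4)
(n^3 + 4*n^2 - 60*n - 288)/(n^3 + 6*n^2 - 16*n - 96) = (n^2 - 2*n - 48)/(n^2 - 16)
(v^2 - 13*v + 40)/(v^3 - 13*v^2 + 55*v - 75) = (v - 8)/(v^2 - 8*v + 15)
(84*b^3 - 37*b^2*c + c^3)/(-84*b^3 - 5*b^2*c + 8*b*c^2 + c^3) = (-4*b + c)/(4*b + c)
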